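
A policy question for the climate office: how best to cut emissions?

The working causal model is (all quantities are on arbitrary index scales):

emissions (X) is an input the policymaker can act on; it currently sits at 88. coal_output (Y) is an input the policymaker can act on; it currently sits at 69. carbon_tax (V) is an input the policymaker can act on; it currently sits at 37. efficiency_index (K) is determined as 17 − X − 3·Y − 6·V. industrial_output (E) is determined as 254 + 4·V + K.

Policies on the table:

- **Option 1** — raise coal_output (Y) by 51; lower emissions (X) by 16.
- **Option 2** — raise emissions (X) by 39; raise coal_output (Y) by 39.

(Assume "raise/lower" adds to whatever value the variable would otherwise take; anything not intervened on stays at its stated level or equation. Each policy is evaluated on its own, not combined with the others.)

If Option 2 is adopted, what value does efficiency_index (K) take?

Option 2 (X + 39, Y + 39):
  X = 88 + 39 = 127
  Y = 69 + 39 = 108
  V = 37
  K = 17 − 127 − 3·108 − 6·37 = -656

-656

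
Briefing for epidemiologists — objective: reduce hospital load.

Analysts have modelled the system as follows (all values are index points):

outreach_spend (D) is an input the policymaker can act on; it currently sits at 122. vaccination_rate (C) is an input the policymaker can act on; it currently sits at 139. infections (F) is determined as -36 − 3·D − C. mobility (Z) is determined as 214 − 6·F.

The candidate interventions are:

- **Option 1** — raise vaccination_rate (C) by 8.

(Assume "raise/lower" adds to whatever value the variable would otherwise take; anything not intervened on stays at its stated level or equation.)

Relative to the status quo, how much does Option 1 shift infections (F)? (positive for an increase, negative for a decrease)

-8

Baseline:
  D = 122
  C = 139
  F = -36 − 3·122 − 139 = -541
Option 1 (C + 8):
  D = 122
  C = 139 + 8 = 147
  F = -36 − 3·122 − 147 = -549
Change in F: -549 − (-541) = -8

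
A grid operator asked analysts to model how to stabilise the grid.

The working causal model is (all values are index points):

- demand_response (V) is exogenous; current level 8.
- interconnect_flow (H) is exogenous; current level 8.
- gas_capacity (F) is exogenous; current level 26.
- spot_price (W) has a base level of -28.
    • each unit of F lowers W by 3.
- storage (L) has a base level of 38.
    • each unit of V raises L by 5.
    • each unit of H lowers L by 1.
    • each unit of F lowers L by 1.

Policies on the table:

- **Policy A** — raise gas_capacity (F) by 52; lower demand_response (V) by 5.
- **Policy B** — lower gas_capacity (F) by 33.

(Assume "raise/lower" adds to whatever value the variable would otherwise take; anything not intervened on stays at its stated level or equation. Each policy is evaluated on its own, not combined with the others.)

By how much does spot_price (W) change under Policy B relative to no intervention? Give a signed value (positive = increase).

Baseline:
  F = 26
  W = -28 − 3·26 = -106
Policy B (F − 33):
  F = 26 − 33 = -7
  W = -28 − 3·(-7) = -7
Change in W: -7 − (-106) = 99

99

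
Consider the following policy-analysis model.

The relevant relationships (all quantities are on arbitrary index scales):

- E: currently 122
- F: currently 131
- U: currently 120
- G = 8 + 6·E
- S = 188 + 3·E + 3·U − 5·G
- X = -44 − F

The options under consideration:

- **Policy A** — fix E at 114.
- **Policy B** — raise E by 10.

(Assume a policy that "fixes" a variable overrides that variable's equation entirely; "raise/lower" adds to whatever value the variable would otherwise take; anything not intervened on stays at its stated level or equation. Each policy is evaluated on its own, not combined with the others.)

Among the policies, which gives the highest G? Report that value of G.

800

Policy A (E := 114):
  E = 114
  G = 8 + 6·114 = 692
Policy B (E + 10):
  E = 122 + 10 = 132
  G = 8 + 6·132 = 800
Comparing — Policy A: G=692, Policy B: G=800. Highest is 800 (Policy B).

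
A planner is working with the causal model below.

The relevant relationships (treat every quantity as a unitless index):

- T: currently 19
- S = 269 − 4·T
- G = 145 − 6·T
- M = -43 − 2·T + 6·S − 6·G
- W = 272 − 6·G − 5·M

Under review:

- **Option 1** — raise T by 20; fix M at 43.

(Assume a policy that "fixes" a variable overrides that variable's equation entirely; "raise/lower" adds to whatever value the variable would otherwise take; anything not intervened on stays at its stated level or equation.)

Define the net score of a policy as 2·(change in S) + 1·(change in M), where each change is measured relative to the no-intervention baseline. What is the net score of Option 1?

-1008

Baseline:
  T = 19
  S = 269 − 4·19 = 193
  G = 145 − 6·19 = 31
  M = -43 − 2·19 + 6·193 − 6·31 = 891
Option 1 (T + 20, M := 43):
  T = 19 + 20 = 39
  S = 269 − 4·39 = 113
  G = 145 − 6·39 = -89
  M = 43
ΔS = 113 − 193 = -80; ΔM = 43 − 891 = -848
Score = 2·(-80) + 1·(-848) = -1008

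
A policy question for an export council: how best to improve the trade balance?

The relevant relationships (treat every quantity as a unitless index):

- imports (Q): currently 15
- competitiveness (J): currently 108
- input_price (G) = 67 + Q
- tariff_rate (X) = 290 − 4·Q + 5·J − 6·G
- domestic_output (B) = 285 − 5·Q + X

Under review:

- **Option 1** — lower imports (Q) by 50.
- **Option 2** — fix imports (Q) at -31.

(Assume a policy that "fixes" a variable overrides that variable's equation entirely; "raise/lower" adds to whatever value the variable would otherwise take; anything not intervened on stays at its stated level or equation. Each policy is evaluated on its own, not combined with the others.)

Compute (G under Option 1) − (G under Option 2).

Option 1 (Q − 50):
  Q = 15 − 50 = -35
  G = 67 + (-35) = 32
Option 2 (Q := -31):
  Q = -31
  G = 67 + (-31) = 36
G: 32 − 36 = -4

-4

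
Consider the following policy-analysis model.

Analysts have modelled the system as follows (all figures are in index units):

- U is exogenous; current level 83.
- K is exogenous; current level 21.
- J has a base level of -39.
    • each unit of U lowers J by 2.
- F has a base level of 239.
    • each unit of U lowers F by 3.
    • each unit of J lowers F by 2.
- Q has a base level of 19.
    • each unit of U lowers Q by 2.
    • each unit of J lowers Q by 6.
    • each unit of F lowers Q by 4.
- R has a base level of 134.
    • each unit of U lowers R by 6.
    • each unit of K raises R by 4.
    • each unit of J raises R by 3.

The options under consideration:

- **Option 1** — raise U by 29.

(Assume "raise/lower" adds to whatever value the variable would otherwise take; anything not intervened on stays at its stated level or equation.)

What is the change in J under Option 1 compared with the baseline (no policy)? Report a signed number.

-58

Baseline:
  U = 83
  J = -39 − 2·83 = -205
Option 1 (U + 29):
  U = 83 + 29 = 112
  J = -39 − 2·112 = -263
Change in J: -263 − (-205) = -58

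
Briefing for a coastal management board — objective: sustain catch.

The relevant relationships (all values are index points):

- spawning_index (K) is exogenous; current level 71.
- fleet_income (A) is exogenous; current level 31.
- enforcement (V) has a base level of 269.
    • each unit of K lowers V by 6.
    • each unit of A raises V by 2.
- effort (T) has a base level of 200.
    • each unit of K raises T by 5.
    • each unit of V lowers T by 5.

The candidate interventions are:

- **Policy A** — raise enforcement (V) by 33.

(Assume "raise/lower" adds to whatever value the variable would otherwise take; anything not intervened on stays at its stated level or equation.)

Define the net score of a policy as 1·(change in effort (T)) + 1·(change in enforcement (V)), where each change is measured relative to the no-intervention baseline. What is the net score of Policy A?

-132

Baseline:
  K = 71
  A = 31
  V = 269 − 6·71 + 2·31 = -95
  T = 200 + 5·71 − 5·(-95) = 1030
Policy A (V + 33):
  K = 71
  A = 31
  V = 269 − 6·71 + 2·31 (+33 from intervention) = -62
  T = 200 + 5·71 − 5·(-62) = 865
ΔT = 865 − 1030 = -165; ΔV = -62 − (-95) = 33
Score = 1·(-165) + 1·33 = -132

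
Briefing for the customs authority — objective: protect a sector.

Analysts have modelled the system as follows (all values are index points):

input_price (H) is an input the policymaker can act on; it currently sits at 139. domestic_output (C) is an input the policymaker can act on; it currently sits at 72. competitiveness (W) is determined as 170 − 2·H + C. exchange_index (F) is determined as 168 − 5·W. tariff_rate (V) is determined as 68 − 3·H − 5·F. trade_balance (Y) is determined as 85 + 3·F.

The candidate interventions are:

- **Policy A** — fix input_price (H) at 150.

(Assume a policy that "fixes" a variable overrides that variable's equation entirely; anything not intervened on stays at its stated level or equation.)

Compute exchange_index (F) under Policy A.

458

Policy A (H := 150):
  H = 150
  C = 72
  W = 170 − 2·150 + 72 = -58
  F = 168 − 5·(-58) = 458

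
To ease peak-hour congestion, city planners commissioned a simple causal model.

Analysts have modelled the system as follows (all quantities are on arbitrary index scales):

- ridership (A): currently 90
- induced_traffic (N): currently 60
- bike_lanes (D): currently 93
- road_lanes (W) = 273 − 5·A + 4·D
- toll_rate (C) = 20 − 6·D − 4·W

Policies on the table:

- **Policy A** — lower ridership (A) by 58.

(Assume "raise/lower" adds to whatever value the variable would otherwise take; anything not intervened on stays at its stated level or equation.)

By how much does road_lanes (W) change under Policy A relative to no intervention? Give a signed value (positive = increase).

Baseline:
  A = 90
  D = 93
  W = 273 − 5·90 + 4·93 = 195
Policy A (A − 58):
  A = 90 − 58 = 32
  D = 93
  W = 273 − 5·32 + 4·93 = 485
Change in W: 485 − 195 = 290

290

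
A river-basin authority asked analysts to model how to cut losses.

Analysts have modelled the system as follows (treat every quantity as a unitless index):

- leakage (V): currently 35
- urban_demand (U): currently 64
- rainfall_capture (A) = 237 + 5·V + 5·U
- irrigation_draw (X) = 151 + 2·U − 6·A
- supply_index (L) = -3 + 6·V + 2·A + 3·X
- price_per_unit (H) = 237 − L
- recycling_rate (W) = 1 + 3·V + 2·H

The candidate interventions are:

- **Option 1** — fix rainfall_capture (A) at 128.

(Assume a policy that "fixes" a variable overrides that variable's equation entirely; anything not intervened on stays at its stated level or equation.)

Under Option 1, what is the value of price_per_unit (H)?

Option 1 (A := 128):
  V = 35
  U = 64
  A = 128
  X = 151 + 2·64 − 6·128 = -489
  L = -3 + 6·35 + 2·128 + 3·(-489) = -1004
  H = 237 − (-1004) = 1241

1241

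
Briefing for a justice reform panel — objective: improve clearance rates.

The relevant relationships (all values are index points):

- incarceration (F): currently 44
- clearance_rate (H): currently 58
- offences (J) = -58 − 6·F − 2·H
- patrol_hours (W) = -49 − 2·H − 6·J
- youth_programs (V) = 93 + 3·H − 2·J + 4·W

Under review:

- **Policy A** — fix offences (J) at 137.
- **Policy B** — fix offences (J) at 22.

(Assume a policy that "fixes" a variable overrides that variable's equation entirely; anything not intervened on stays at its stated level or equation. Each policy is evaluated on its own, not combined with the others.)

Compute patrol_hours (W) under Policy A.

-987

Policy A (J := 137):
  F = 44
  H = 58
  J = 137
  W = -49 − 2·58 − 6·137 = -987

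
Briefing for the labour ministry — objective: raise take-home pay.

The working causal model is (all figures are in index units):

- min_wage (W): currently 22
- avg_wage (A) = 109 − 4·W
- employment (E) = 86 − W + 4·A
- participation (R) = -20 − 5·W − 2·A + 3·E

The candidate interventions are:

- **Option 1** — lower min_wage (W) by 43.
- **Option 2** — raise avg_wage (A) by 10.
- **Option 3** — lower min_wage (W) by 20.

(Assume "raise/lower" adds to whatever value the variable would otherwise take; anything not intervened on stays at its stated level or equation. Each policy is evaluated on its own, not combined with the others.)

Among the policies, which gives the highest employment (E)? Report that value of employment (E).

879

Option 1 (W − 43):
  W = 22 − 43 = -21
  A = 109 − 4·(-21) = 193
  E = 86 − (-21) + 4·193 = 879
Option 2 (A + 10):
  W = 22
  A = 109 − 4·22 (+10 from intervention) = 31
  E = 86 − 22 + 4·31 = 188
Option 3 (W − 20):
  W = 22 − 20 = 2
  A = 109 − 4·2 = 101
  E = 86 − 2 + 4·101 = 488
Comparing — Option 1: E=879, Option 2: E=188, Option 3: E=488. Highest is 879 (Option 1).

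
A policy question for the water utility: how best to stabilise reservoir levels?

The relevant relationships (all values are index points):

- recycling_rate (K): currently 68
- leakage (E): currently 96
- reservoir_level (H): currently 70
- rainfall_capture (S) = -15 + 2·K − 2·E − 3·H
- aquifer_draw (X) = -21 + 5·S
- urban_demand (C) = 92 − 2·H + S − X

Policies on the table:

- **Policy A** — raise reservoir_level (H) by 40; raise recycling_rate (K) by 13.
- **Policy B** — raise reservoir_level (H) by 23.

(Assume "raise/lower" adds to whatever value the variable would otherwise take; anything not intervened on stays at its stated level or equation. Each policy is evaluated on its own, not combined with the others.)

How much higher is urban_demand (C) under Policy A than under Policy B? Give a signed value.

66

Policy A (H + 40, K + 13):
  K = 68 + 13 = 81
  E = 96
  H = 70 + 40 = 110
  S = -15 + 2·81 − 2·96 − 3·110 = -375
  X = -21 + 5·(-375) = -1896
  C = 92 − 2·110 + (-375) − (-1896) = 1393
Policy B (H + 23):
  K = 68
  E = 96
  H = 70 + 23 = 93
  S = -15 + 2·68 − 2·96 − 3·93 = -350
  X = -21 + 5·(-350) = -1771
  C = 92 − 2·93 + (-350) − (-1771) = 1327
C: 1393 − 1327 = 66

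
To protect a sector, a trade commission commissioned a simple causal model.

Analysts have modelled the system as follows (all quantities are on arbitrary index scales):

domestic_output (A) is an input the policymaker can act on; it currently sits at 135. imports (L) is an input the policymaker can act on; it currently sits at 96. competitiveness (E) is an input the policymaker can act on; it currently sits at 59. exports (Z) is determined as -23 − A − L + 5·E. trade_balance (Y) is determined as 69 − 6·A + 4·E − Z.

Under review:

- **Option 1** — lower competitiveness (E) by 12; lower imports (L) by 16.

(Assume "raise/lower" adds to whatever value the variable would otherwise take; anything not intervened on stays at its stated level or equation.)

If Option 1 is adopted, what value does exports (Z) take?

-3

Option 1 (E − 12, L − 16):
  A = 135
  L = 96 − 16 = 80
  E = 59 − 12 = 47
  Z = -23 − 135 − 80 + 5·47 = -3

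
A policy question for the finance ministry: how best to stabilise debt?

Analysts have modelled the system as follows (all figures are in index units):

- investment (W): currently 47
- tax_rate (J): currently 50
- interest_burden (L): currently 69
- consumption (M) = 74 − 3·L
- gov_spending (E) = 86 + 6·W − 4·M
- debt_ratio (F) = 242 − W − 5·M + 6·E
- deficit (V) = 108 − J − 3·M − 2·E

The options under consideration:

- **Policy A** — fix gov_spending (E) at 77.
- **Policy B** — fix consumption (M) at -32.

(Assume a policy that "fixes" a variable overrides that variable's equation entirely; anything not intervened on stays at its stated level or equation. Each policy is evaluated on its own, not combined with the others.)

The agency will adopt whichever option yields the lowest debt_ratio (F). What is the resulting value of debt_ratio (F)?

1322

Policy A (E := 77):
  W = 47
  L = 69
  M = 74 − 3·69 = -133
  E = 77
  F = 242 − 47 − 5·(-133) + 6·77 = 1322
Policy B (M := -32):
  W = 47
  L = 69
  M = -32
  E = 86 + 6·47 − 4·(-32) = 496
  F = 242 − 47 − 5·(-32) + 6·496 = 3331
Comparing — Policy A: F=1322, Policy B: F=3331. Lowest is 1322 (Policy A).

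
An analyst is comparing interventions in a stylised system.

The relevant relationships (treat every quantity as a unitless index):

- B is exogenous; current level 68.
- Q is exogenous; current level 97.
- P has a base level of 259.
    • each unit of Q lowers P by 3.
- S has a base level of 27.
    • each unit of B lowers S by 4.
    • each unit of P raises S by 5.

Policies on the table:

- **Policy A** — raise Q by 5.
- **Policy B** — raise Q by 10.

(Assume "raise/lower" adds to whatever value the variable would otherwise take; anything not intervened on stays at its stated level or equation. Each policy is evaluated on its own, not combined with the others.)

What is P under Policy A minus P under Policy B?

15

Policy A (Q + 5):
  Q = 97 + 5 = 102
  P = 259 − 3·102 = -47
Policy B (Q + 10):
  Q = 97 + 10 = 107
  P = 259 − 3·107 = -62
P: -47 − (-62) = 15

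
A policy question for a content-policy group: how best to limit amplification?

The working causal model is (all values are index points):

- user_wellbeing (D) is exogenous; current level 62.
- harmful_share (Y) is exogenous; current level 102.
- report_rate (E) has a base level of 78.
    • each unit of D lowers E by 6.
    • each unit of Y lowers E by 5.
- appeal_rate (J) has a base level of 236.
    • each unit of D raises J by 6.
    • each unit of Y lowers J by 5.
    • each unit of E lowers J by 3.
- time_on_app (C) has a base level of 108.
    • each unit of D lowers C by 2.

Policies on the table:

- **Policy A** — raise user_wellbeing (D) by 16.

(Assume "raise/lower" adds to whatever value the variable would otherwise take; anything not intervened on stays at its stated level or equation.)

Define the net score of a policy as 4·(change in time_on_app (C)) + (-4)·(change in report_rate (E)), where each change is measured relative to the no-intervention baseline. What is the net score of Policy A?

256

Baseline:
  D = 62
  Y = 102
  E = 78 − 6·62 − 5·102 = -804
  C = 108 − 2·62 = -16
Policy A (D + 16):
  D = 62 + 16 = 78
  Y = 102
  E = 78 − 6·78 − 5·102 = -900
  C = 108 − 2·78 = -48
ΔC = -48 − (-16) = -32; ΔE = -900 − (-804) = -96
Score = 4·(-32) + (-4)·(-96) = 256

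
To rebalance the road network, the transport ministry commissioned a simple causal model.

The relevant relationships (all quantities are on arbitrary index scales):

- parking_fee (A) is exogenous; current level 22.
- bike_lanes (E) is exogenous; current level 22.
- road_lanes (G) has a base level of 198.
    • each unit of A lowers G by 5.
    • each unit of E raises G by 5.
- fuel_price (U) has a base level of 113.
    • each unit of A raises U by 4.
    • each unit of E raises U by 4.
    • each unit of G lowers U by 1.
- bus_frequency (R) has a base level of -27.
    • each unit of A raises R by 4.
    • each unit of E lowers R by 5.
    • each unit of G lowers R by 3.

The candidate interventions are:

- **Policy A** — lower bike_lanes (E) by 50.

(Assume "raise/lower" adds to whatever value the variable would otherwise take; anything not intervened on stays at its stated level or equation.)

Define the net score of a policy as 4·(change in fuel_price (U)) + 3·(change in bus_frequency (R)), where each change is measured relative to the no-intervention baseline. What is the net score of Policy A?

Baseline:
  A = 22
  E = 22
  G = 198 − 5·22 + 5·22 = 198
  U = 113 + 4·22 + 4·22 − 198 = 91
  R = -27 + 4·22 − 5·22 − 3·198 = -643
Policy A (E − 50):
  A = 22
  E = 22 − 50 = -28
  G = 198 − 5·22 + 5·(-28) = -52
  U = 113 + 4·22 + 4·(-28) − (-52) = 141
  R = -27 + 4·22 − 5·(-28) − 3·(-52) = 357
ΔU = 141 − 91 = 50; ΔR = 357 − (-643) = 1000
Score = 4·50 + 3·1000 = 3200

3200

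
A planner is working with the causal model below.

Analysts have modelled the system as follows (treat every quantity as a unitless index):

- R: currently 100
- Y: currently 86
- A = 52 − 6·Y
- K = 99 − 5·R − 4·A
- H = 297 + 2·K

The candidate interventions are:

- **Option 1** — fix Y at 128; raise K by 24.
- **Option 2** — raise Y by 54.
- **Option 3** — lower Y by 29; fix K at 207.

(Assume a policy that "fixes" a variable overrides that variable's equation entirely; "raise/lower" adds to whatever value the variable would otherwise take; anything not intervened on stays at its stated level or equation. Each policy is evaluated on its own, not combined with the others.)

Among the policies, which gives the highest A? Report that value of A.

-290

Option 1 (Y := 128, K + 24):
  Y = 128
  A = 52 − 6·128 = -716
Option 2 (Y + 54):
  Y = 86 + 54 = 140
  A = 52 − 6·140 = -788
Option 3 (Y − 29, K := 207):
  Y = 86 − 29 = 57
  A = 52 − 6·57 = -290
Comparing — Option 1: A=-716, Option 2: A=-788, Option 3: A=-290. Highest is -290 (Option 3).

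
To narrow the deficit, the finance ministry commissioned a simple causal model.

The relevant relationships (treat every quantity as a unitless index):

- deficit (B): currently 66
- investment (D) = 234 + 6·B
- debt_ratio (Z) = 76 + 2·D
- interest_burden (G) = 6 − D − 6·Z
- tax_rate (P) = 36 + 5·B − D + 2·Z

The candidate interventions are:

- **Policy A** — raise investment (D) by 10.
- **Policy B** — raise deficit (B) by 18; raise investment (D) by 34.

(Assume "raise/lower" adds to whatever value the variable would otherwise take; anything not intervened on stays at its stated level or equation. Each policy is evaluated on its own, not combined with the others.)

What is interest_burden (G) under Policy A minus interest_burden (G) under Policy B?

1716

Policy A (D + 10):
  B = 66
  D = 234 + 6·66 (+10 from intervention) = 640
  Z = 76 + 2·640 = 1356
  G = 6 − 640 − 6·1356 = -8770
Policy B (B + 18, D + 34):
  B = 66 + 18 = 84
  D = 234 + 6·84 (+34 from intervention) = 772
  Z = 76 + 2·772 = 1620
  G = 6 − 772 − 6·1620 = -10486
G: -8770 − (-10486) = 1716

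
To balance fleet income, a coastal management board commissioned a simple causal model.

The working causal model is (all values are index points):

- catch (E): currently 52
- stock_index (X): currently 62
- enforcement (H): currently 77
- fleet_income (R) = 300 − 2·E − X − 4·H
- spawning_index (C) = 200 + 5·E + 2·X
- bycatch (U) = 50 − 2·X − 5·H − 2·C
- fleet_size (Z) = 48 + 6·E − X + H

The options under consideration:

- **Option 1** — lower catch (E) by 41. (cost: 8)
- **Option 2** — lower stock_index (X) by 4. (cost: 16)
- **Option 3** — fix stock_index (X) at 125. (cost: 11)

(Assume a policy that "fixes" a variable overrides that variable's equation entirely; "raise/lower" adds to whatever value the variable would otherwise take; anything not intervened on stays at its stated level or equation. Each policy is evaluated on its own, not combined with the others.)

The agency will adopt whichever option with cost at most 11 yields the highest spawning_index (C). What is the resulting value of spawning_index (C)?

Option 1 (E − 41):
  E = 52 − 41 = 11
  X = 62
  C = 200 + 5·11 + 2·62 = 379
Option 3 (X := 125):
  E = 52
  X = 125
  C = 200 + 5·52 + 2·125 = 710
Comparing — Option 1: C=379, Option 3: C=710. Highest is 710 (Option 3).

710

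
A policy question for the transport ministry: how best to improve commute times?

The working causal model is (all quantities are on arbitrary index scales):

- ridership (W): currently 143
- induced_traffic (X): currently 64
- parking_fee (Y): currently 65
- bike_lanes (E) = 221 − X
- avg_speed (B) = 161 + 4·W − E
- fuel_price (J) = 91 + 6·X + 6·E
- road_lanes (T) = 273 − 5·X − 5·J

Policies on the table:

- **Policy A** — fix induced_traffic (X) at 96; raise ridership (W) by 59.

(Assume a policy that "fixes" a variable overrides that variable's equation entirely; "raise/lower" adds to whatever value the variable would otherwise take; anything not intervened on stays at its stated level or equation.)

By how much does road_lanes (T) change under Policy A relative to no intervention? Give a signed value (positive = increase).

-160

Baseline:
  X = 64
  E = 221 − 64 = 157
  J = 91 + 6·64 + 6·157 = 1417
  T = 273 − 5·64 − 5·1417 = -7132
Policy A (X := 96, W + 59):
  X = 96
  E = 221 − 96 = 125
  J = 91 + 6·96 + 6·125 = 1417
  T = 273 − 5·96 − 5·1417 = -7292
Change in T: -7292 − (-7132) = -160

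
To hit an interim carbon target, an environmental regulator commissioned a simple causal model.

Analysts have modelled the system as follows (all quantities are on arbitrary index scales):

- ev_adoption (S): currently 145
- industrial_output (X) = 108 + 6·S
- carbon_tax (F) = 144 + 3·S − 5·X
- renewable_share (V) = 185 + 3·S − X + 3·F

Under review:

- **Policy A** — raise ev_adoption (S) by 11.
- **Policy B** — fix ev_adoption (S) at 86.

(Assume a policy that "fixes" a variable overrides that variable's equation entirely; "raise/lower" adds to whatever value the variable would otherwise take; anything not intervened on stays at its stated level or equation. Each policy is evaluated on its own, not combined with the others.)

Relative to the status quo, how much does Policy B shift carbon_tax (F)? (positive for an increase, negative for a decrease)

1593

Baseline:
  S = 145
  X = 108 + 6·145 = 978
  F = 144 + 3·145 − 5·978 = -4311
Policy B (S := 86):
  S = 86
  X = 108 + 6·86 = 624
  F = 144 + 3·86 − 5·624 = -2718
Change in F: -2718 − (-4311) = 1593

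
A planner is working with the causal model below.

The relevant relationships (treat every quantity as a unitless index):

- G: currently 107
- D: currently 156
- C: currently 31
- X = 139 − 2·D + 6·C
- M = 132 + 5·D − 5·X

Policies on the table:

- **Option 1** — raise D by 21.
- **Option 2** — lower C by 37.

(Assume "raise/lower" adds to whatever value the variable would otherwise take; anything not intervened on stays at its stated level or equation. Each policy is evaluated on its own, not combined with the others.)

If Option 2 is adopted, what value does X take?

-209

Option 2 (C − 37):
  D = 156
  C = 31 − 37 = -6
  X = 139 − 2·156 + 6·(-6) = -209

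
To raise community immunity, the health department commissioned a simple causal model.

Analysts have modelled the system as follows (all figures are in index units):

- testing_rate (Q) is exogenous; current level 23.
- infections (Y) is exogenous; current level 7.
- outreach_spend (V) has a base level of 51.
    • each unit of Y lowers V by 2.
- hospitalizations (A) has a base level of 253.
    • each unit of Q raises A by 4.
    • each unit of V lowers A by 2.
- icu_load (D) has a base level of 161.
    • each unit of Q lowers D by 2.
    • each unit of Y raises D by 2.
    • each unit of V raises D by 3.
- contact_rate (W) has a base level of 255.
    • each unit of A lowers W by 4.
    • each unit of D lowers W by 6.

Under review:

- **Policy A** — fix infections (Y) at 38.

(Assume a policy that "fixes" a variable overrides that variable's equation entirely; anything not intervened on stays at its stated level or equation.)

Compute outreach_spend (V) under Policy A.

Policy A (Y := 38):
  Y = 38
  V = 51 − 2·38 = -25

-25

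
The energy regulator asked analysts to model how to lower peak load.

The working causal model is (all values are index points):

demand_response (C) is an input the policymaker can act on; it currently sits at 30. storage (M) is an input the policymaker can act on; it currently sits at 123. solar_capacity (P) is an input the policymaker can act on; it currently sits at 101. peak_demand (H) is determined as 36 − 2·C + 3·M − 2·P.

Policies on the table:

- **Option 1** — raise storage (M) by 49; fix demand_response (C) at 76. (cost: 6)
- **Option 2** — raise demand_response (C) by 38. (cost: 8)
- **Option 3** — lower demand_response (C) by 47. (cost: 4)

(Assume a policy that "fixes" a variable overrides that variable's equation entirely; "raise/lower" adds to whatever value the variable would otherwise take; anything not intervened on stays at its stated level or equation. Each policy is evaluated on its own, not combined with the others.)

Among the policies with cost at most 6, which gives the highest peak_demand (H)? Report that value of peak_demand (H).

237

Option 1 (M + 49, C := 76):
  C = 76
  M = 123 + 49 = 172
  P = 101
  H = 36 − 2·76 + 3·172 − 2·101 = 198
Option 3 (C − 47):
  C = 30 − 47 = -17
  M = 123
  P = 101
  H = 36 − 2·(-17) + 3·123 − 2·101 = 237
Comparing — Option 1: H=198, Option 3: H=237. Highest is 237 (Option 3).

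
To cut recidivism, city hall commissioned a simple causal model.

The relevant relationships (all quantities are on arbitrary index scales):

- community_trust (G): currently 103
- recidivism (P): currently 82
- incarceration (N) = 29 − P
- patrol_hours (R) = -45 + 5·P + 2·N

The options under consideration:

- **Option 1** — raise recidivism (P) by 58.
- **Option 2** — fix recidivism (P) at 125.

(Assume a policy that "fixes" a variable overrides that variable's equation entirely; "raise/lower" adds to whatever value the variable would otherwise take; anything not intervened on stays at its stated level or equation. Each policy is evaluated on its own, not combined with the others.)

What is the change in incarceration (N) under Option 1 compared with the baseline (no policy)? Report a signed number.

-58

Baseline:
  P = 82
  N = 29 − 82 = -53
Option 1 (P + 58):
  P = 82 + 58 = 140
  N = 29 − 140 = -111
Change in N: -111 − (-53) = -58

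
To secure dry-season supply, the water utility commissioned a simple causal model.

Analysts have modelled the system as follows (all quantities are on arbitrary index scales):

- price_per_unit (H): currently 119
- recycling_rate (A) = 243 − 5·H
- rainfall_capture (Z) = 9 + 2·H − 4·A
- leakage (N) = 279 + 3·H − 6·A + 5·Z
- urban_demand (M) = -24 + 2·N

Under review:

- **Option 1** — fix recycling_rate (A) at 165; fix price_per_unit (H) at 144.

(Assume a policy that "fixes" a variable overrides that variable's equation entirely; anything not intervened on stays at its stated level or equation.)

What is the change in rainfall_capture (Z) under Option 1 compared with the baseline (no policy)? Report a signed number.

Baseline:
  H = 119
  A = 243 − 5·119 = -352
  Z = 9 + 2·119 − 4·(-352) = 1655
Option 1 (A := 165, H := 144):
  H = 144
  A = 165
  Z = 9 + 2·144 − 4·165 = -363
Change in Z: -363 − 1655 = -2018

-2018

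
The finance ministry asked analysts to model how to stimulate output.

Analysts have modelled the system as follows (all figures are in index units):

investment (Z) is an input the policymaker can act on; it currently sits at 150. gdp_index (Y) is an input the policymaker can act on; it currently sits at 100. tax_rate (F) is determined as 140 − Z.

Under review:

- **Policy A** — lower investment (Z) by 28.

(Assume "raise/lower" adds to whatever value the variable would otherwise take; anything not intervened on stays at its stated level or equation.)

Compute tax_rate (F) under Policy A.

Policy A (Z − 28):
  Z = 150 − 28 = 122
  F = 140 − 122 = 18

18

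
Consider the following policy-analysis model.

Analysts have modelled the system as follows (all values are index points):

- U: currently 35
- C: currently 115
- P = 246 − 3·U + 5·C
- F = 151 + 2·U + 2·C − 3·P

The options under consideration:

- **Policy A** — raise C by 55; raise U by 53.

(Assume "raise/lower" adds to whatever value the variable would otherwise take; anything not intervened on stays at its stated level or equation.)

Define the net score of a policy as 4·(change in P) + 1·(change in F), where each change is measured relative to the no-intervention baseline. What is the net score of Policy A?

Baseline:
  U = 35
  C = 115
  P = 246 − 3·35 + 5·115 = 716
  F = 151 + 2·35 + 2·115 − 3·716 = -1697
Policy A (C + 55, U + 53):
  U = 35 + 53 = 88
  C = 115 + 55 = 170
  P = 246 − 3·88 + 5·170 = 832
  F = 151 + 2·88 + 2·170 − 3·832 = -1829
ΔP = 832 − 716 = 116; ΔF = -1829 − (-1697) = -132
Score = 4·116 + 1·(-132) = 332

332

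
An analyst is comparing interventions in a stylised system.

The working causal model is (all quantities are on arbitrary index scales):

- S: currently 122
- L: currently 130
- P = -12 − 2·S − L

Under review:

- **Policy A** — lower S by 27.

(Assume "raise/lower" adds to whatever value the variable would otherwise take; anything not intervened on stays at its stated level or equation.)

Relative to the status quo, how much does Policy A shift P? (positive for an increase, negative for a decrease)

54

Baseline:
  S = 122
  L = 130
  P = -12 − 2·122 − 130 = -386
Policy A (S − 27):
  S = 122 − 27 = 95
  L = 130
  P = -12 − 2·95 − 130 = -332
Change in P: -332 − (-386) = 54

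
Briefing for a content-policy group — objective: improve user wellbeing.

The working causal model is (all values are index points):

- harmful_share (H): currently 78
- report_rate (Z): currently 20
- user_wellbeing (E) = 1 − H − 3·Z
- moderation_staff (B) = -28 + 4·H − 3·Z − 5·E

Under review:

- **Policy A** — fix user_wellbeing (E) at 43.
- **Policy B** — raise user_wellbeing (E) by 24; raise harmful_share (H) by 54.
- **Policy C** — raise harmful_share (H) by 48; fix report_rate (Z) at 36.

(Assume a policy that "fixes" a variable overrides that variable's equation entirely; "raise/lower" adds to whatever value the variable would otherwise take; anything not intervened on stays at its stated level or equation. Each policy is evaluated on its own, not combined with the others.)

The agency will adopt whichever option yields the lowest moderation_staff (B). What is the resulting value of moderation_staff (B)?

9

Policy A (E := 43):
  H = 78
  Z = 20
  E = 43
  B = -28 + 4·78 − 3·20 − 5·43 = 9
Policy B (E + 24, H + 54):
  H = 78 + 54 = 132
  Z = 20
  E = 1 − 132 − 3·20 (+24 from intervention) = -167
  B = -28 + 4·132 − 3·20 − 5·(-167) = 1275
Policy C (H + 48, Z := 36):
  H = 78 + 48 = 126
  Z = 36
  E = 1 − 126 − 3·36 = -233
  B = -28 + 4·126 − 3·36 − 5·(-233) = 1533
Comparing — Policy A: B=9, Policy B: B=1275, Policy C: B=1533. Lowest is 9 (Policy A).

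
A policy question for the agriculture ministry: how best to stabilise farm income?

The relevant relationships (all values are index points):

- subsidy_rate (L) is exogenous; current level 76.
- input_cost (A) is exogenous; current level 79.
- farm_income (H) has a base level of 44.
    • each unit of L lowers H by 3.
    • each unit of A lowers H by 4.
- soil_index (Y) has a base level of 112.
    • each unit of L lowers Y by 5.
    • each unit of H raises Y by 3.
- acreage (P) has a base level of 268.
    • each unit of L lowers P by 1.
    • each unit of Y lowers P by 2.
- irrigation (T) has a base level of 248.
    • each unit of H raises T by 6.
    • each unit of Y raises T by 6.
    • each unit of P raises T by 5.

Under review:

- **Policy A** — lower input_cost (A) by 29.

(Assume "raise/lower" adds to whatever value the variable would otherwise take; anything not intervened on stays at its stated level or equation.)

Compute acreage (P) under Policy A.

Policy A (A − 29):
  L = 76
  A = 79 − 29 = 50
  H = 44 − 3·76 − 4·50 = -384
  Y = 112 − 5·76 + 3·(-384) = -1420
  P = 268 − 76 − 2·(-1420) = 3032

3032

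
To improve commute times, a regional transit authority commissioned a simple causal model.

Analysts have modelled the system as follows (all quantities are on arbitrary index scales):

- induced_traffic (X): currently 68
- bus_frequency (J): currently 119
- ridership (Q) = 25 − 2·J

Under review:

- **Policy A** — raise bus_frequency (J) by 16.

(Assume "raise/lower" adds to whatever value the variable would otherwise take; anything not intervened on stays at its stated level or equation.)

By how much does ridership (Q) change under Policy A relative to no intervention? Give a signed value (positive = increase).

-32

Baseline:
  J = 119
  Q = 25 − 2·119 = -213
Policy A (J + 16):
  J = 119 + 16 = 135
  Q = 25 − 2·135 = -245
Change in Q: -245 − (-213) = -32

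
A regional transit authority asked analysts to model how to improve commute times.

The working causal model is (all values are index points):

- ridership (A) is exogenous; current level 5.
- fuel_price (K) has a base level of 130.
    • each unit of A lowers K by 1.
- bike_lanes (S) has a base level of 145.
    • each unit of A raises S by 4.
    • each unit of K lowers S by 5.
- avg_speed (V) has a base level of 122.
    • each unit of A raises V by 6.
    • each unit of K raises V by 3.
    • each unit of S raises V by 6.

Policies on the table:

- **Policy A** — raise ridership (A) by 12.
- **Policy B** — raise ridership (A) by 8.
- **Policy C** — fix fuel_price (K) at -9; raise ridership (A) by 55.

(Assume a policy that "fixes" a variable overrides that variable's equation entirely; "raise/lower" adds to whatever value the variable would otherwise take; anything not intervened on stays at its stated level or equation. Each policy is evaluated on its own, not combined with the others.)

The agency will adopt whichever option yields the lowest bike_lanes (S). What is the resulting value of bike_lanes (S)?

Policy A (A + 12):
  A = 5 + 12 = 17
  K = 130 − 17 = 113
  S = 145 + 4·17 − 5·113 = -352
Policy B (A + 8):
  A = 5 + 8 = 13
  K = 130 − 13 = 117
  S = 145 + 4·13 − 5·117 = -388
Policy C (K := -9, A + 55):
  A = 5 + 55 = 60
  K = -9
  S = 145 + 4·60 − 5·(-9) = 430
Comparing — Policy A: S=-352, Policy B: S=-388, Policy C: S=430. Lowest is -388 (Policy B).

-388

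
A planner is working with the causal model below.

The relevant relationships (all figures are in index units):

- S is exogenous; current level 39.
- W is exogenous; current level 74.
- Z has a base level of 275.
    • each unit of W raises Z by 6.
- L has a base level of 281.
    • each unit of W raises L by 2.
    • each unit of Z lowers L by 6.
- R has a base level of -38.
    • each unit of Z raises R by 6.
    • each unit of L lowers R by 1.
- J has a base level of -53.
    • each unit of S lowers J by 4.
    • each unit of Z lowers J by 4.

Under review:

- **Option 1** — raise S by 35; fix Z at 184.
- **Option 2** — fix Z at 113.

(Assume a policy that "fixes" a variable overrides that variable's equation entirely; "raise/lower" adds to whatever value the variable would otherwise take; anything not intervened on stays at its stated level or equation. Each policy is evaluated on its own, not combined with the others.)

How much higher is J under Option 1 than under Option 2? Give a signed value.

-424

Option 1 (S + 35, Z := 184):
  S = 39 + 35 = 74
  W = 74
  Z = 184
  J = -53 − 4·74 − 4·184 = -1085
Option 2 (Z := 113):
  S = 39
  W = 74
  Z = 113
  J = -53 − 4·39 − 4·113 = -661
J: -1085 − (-661) = -424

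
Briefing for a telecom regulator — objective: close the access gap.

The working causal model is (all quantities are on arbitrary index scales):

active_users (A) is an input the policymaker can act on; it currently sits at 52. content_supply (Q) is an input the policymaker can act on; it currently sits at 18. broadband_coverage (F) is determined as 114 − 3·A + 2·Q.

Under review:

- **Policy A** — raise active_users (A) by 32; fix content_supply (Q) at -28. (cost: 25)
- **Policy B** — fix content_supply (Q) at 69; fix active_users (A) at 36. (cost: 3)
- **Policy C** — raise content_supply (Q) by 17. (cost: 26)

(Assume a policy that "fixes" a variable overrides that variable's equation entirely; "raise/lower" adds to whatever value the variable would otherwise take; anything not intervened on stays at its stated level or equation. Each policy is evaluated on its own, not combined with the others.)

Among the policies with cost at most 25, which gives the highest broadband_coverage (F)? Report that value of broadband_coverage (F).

144

Policy A (A + 32, Q := -28):
  A = 52 + 32 = 84
  Q = -28
  F = 114 − 3·84 + 2·(-28) = -194
Policy B (Q := 69, A := 36):
  A = 36
  Q = 69
  F = 114 − 3·36 + 2·69 = 144
Comparing — Policy A: F=-194, Policy B: F=144. Highest is 144 (Policy B).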